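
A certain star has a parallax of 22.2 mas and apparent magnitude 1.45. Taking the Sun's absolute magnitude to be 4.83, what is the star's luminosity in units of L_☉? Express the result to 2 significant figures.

L/L_☉ ≈ 460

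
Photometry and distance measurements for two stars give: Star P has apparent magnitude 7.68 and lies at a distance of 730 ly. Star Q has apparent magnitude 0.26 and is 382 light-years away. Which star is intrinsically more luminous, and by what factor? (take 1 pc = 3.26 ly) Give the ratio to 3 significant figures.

Star Q is more luminous, by a factor of 254.

Star P: d = 730 ly / 3.26 = 223.9 pc
Star P: M = m − 5 log₁₀ d + 5 = 7.68 − 5·2.3501 + 5 = 0.929
Star Q: d = 382 ly / 3.26 = 117.2 pc
Star Q: M = m − 5 log₁₀ d + 5 = 0.26 − 5·2.0688 + 5 = -5.084
ΔM = M_P − M_Q = 0.929 − (-5.084) = 6.014; smaller M is more luminous → Star Q.
L ratio = 10^(0.4 |ΔM|) = 10^2.405 = 254.4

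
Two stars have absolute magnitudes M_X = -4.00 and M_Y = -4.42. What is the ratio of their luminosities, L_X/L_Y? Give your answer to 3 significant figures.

L_X/L_Y ≈ 0.679

ΔM = M_X − M_Y = 0.42
L_X/L_Y = 10^(−0.4 ΔM) = 10^-0.168 = 0.6792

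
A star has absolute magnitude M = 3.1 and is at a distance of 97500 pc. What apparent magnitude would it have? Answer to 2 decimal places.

m ≈ 23.05

m = M + 5 log₁₀ d − 5 = 3.1 + 5·4.9890 − 5 = 23.045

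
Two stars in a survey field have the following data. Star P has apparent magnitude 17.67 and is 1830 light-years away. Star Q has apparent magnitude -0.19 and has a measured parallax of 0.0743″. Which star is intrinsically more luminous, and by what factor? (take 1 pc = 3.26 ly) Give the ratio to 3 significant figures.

Star Q is more luminous, by a factor of 8010.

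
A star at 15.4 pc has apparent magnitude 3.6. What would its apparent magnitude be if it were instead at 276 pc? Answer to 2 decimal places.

Flux ∝ 1/d², so Δm = 5 log₁₀(d₂/d₁) = 5 log₁₀(276/15.4) = 6.267
m₂ = m₁ + Δm = 3.6 + (6.267) = 9.867

m ≈ 9.87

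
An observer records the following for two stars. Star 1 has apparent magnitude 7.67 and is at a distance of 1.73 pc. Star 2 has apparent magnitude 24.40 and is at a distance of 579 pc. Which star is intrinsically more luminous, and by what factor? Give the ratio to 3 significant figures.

Star 1: M = m − 5 log₁₀ d + 5 = 7.67 − 5·0.2380 + 5 = 11.480
Star 2: M = m − 5 log₁₀ d + 5 = 24.40 − 5·2.7627 + 5 = 15.587
ΔM = M_1 − M_2 = 11.480 − (15.587) = -4.107; smaller M is more luminous → Star 1.
L ratio = 10^(0.4 |ΔM|) = 10^1.643 = 43.93

Star 1 is more luminous, by a factor of 43.9.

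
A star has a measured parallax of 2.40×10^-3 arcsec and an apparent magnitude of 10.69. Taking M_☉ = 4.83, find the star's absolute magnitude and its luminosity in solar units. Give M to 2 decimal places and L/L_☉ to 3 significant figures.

d = 1/p = 1/2.40×10^-3″ = 416.7 pc
M = m − 5 log₁₀ d + 5 = 10.69 − 5·2.6198 + 5 = 2.591
M − M_☉ = 2.591 − 4.83 = -2.239
L/L_☉ = 10^(−0.4 × -2.239) = 7.863

M ≈ 2.59; L/L_☉ ≈ 7.86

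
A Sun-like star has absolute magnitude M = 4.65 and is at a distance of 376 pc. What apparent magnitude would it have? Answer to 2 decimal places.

m ≈ 12.53

m = M + 5 log₁₀ d − 5 = 4.65 + 5·2.5752 − 5 = 12.526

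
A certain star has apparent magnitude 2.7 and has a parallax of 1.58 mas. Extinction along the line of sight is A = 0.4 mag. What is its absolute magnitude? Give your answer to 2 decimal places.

M ≈ -6.71

p = 1.58 mas = 1.58×10^-3″ → d = 1/p = 632.9 pc
5 log₁₀(d/10 pc) = 5 log₁₀(632.9) − 5 = 9.007
M = m − 5 log₁₀(d/10) − A = 2.7 − 9.007 − 0.4 = -6.707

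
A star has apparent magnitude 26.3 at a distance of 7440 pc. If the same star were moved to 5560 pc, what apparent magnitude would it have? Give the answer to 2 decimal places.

Flux ∝ 1/d², so Δm = 5 log₁₀(d₂/d₁) = 5 log₁₀(5560/7440) = -0.632
m₂ = m₁ + Δm = 26.3 + (-0.632) = 25.668

m ≈ 25.67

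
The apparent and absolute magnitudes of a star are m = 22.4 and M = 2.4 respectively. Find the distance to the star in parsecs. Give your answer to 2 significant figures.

d ≈ 100000 pc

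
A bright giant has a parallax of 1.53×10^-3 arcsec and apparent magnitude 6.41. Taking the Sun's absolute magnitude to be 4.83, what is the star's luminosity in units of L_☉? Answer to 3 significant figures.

L/L_☉ ≈ 997

d = 1/p = 1/1.53×10^-3″ = 653.6 pc
M = m − 5 log₁₀ d + 5 = 6.41 − 5·2.8153 + 5 = -2.667
M − M_☉ = -2.667 − 4.83 = -7.497
L/L_☉ = 10^(−0.4 × -7.497) = 996.8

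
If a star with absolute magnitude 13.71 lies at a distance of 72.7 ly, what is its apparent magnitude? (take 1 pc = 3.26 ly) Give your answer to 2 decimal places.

m ≈ 15.45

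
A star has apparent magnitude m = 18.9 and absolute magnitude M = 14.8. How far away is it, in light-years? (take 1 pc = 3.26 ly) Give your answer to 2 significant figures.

Distance modulus: m − M = 18.9 − (14.8) = 4.100
m − M = 5 log₁₀ d − 5
log₁₀ d = (m − M)/5 + 1 = 1.8200
d = 10^1.8200 = 66.07 pc
= 215.4 ly

d ≈ 220 ly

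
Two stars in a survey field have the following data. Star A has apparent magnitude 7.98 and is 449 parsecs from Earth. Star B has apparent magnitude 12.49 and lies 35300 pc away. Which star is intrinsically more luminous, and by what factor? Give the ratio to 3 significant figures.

Star B is more luminous, by a factor of 97.1.

Star A: M = m − 5 log₁₀ d + 5 = 7.98 − 5·2.6522 + 5 = -0.281
Star B: M = m − 5 log₁₀ d + 5 = 12.49 − 5·4.5478 + 5 = -5.249
ΔM = M_A − M_B = -0.281 − (-5.249) = 4.968; smaller M is more luminous → Star B.
L ratio = 10^(0.4 |ΔM|) = 10^1.987 = 97.06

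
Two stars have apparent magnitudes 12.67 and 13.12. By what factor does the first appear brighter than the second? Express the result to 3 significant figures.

1.51

Magnitude difference = -0.45
Flux ratio = 10^(−0.4 Δm) = 10^(−0.4 × -0.45) = 10^0.180 = 1.514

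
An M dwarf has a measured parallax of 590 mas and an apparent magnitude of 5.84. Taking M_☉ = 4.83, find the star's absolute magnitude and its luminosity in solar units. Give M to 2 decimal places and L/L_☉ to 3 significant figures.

d = 1/p = 1000/590 mas = 1.695 pc
M = m − 5 log₁₀ d + 5 = 5.84 − 5·0.2291 + 5 = 9.694
M − M_☉ = 9.694 − 4.83 = 4.864
L/L_☉ = 10^(−0.4 × 4.864) = 0.01133

M ≈ 9.69; L/L_☉ ≈ 0.0113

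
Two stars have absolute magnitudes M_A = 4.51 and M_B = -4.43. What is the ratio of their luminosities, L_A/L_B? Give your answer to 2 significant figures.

L_A/L_B ≈ 2.7×10^-4

ΔM = M_A − M_B = 8.94
L_A/L_B = 10^(−0.4 ΔM) = 10^-3.576 = 2.655×10^-4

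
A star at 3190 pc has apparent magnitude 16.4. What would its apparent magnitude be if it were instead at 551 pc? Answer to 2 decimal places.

m ≈ 12.59

Flux ∝ 1/d², so Δm = 5 log₁₀(d₂/d₁) = 5 log₁₀(551/3190) = -3.813
m₂ = m₁ + Δm = 16.4 + (-3.813) = 12.587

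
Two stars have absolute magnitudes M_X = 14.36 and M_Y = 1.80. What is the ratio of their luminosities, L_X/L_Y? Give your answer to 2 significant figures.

L_X/L_Y ≈ 9.5×10^-6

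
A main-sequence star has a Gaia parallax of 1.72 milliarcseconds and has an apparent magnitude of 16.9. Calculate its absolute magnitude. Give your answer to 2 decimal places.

p = 1.72 mas = 1.72×10^-3″ → d = 1/p = 581.4 pc
5 log₁₀(d/10 pc) = 5 log₁₀(581.4) − 5 = 8.822
M = m − 5 log₁₀(d/10) = 16.9 − 8.822 = 8.078

M ≈ 8.08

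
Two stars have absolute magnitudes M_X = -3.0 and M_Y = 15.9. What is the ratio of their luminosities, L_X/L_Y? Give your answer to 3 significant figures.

L_X/L_Y ≈ 3.63×10^7

ΔM = M_X − M_Y = -18.9
L_X/L_Y = 10^(−0.4 ΔM) = 10^7.560 = 3.631×10^7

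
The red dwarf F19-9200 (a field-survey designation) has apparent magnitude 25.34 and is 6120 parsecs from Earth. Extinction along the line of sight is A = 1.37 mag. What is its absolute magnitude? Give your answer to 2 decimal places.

5 log₁₀(d/10 pc) = 5 log₁₀(6120) − 5 = 13.934
M = m − 5 log₁₀(d/10) − A = 25.34 − 13.934 − 1.37 = 10.036

M ≈ 10.04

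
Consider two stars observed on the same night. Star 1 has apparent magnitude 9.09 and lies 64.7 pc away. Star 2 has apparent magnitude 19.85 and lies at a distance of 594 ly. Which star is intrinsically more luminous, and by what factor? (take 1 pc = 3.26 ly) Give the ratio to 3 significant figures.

Star 1 is more luminous, by a factor of 2540.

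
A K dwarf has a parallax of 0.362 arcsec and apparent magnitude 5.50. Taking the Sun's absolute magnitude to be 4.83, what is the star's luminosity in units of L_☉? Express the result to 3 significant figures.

L/L_☉ ≈ 0.0412

d = 1/p = 1/0.362″ = 2.762 pc
M = m − 5 log₁₀ d + 5 = 5.50 − 5·0.4413 + 5 = 8.294
M − M_☉ = 8.294 − 4.83 = 3.464
L/L_☉ = 10^(−0.4 × 3.464) = 0.04117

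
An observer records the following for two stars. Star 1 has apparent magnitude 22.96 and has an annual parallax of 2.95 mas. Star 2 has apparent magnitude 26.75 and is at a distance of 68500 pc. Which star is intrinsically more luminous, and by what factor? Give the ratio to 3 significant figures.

Star 1: p = 2.95 mas = 2.95×10^-3″ → d = 1/p = 339.0 pc
Star 1: M = m − 5 log₁₀ d + 5 = 22.96 − 5·2.5302 + 5 = 15.309
Star 2: M = m − 5 log₁₀ d + 5 = 26.75 − 5·4.8357 + 5 = 7.572
ΔM = M_1 − M_2 = 15.309 − (7.572) = 7.738; smaller M is more luminous → Star 2.
L ratio = 10^(0.4 |ΔM|) = 10^3.095 = 1245

Star 2 is more luminous, by a factor of 1240.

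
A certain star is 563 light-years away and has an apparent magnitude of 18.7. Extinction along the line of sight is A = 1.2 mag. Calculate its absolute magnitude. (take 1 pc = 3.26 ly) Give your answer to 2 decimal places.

d = 563 ly / 3.26 = 172.7 pc
5 log₁₀(d/10 pc) = 5 log₁₀(172.7) − 5 = 6.186
M = m − 5 log₁₀(d/10) − A = 18.7 − 6.186 − 1.2 = 11.314

M ≈ 11.31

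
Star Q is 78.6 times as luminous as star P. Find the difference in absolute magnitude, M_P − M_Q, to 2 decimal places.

M_P − M_Q ≈ 4.74

Pogson: ΔM = −2.5 log₁₀(ratio) = −2.5 log₁₀(78.6) = −2.5 × 1.8954 = -4.739
Star Q is brighter so has the smaller magnitude: M_P − M_Q is positive.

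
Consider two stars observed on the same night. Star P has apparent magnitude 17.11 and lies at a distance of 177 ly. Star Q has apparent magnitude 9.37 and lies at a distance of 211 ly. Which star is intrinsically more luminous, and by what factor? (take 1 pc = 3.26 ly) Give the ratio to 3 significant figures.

Star P: d = 177 ly / 3.26 = 54.29 pc
Star P: M = m − 5 log₁₀ d + 5 = 17.11 − 5·1.7348 + 5 = 13.436
Star Q: d = 211 ly / 3.26 = 64.72 pc
Star Q: M = m − 5 log₁₀ d + 5 = 9.37 − 5·1.8111 + 5 = 5.315
ΔM = M_P − M_Q = 13.436 − (5.315) = 8.122; smaller M is more luminous → Star Q.
L ratio = 10^(0.4 |ΔM|) = 10^3.249 = 1773

Star Q is more luminous, by a factor of 1770.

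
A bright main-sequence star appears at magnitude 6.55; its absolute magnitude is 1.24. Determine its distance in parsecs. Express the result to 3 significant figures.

d ≈ 115 pc

μ = m − M = 5.310
m − M = 5 log₁₀ d − 5
log₁₀ d = (m − M)/5 + 1 = 2.0620
d = 10^2.0620 = 115.3 pc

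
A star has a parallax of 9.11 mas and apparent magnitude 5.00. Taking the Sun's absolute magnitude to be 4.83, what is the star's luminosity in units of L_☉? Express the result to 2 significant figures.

L/L_☉ ≈ 100

d = 1/p = 1000/9.11 mas = 109.8 pc
M = m − 5 log₁₀ d + 5 = 5.00 − 5·2.0405 + 5 = -0.202
M − M_☉ = -0.202 − 4.83 = -5.032
L/L_☉ = 10^(−0.4 × -5.032) = 103.0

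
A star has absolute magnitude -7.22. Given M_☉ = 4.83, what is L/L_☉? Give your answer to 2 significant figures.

L/L_☉ ≈ 66000

M − M_☉ = -7.22 − 4.83 = -12.050
L/L_☉ = 10^(−0.4 (M − M_☉)) = 10^4.820 = 66070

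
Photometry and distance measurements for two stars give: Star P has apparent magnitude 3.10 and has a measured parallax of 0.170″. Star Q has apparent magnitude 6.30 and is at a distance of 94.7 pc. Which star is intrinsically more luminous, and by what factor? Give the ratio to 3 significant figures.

Star Q is more luminous, by a factor of 13.6.

Star P: d = 1/p = 1/0.170″ = 5.882 pc
Star P: M = m − 5 log₁₀ d + 5 = 3.10 − 5·0.7696 + 5 = 4.252
Star Q: M = m − 5 log₁₀ d + 5 = 6.30 − 5·1.9763 + 5 = 1.418
ΔM = M_P − M_Q = 4.252 − (1.418) = 2.834; smaller M is more luminous → Star Q.
L ratio = 10^(0.4 |ΔM|) = 10^1.134 = 13.60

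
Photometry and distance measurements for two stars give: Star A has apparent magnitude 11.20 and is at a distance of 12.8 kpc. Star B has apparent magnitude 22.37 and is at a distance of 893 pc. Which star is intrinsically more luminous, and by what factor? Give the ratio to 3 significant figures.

Star A: d = 12.8 kpc = 12800 pc
Star A: M = m − 5 log₁₀ d + 5 = 11.20 − 5·4.1072 + 5 = -4.336
Star B: M = m − 5 log₁₀ d + 5 = 22.37 − 5·2.9509 + 5 = 12.616
ΔM = M_A − M_B = -4.336 − (12.616) = -16.952; smaller M is more luminous → Star A.
L ratio = 10^(0.4 |ΔM|) = 10^6.781 = 6.036×10^6

Star A is more luminous, by a factor of 6.04×10^6.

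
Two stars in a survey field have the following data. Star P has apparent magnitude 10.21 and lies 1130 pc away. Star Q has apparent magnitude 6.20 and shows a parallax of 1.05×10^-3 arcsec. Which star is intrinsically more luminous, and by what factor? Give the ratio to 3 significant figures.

Star Q is more luminous, by a factor of 28.5.

Star P: M = m − 5 log₁₀ d + 5 = 10.21 − 5·3.0531 + 5 = -0.055
Star Q: d = 1/p = 1/1.05×10^-3″ = 952.4 pc
Star Q: M = m − 5 log₁₀ d + 5 = 6.20 − 5·2.9788 + 5 = -3.694
ΔM = M_P − M_Q = -0.055 − (-3.694) = 3.639; smaller M is more luminous → Star Q.
L ratio = 10^(0.4 |ΔM|) = 10^1.455 = 28.54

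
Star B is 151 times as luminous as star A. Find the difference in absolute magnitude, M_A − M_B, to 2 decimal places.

Pogson: ΔM = −2.5 log₁₀(ratio) = −2.5 log₁₀(151) = −2.5 × 2.1790 = -5.447
Star B is brighter so has the smaller magnitude: M_A − M_B is positive.

M_A − M_B ≈ 5.45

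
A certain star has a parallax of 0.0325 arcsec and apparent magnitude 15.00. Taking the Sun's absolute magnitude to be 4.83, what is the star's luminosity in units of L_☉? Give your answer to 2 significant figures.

L/L_☉ ≈ 8.1×10^-4

d = 1/p = 1/0.0325″ = 30.77 pc
M = m − 5 log₁₀ d + 5 = 15.00 − 5·1.4881 + 5 = 12.559
M − M_☉ = 12.559 − 4.83 = 7.729
L/L_☉ = 10^(−0.4 × 7.729) = 8.095×10^-4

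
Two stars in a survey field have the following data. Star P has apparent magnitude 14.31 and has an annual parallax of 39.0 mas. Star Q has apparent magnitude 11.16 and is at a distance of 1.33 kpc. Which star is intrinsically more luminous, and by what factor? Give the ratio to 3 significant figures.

Star Q is more luminous, by a factor of 49000.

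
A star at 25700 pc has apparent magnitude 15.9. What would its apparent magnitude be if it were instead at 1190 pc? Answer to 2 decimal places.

m ≈ 9.23

Flux ∝ 1/d², so Δm = 5 log₁₀(d₂/d₁) = 5 log₁₀(1190/25700) = -6.672
m₂ = m₁ + Δm = 15.9 + (-6.672) = 9.228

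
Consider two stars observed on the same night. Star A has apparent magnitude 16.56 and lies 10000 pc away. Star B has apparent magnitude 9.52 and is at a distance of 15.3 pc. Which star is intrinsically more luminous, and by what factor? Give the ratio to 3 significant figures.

Star A: M = m − 5 log₁₀ d + 5 = 16.56 − 5·4.0000 + 5 = 1.560
Star B: M = m − 5 log₁₀ d + 5 = 9.52 − 5·1.1847 + 5 = 8.597
ΔM = M_A − M_B = 1.560 − (8.597) = -7.037; smaller M is more luminous → Star A.
L ratio = 10^(0.4 |ΔM|) = 10^2.815 = 652.6

Star A is more luminous, by a factor of 653.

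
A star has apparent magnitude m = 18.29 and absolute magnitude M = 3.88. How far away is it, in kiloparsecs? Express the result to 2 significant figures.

μ = m − M = 14.410
m − M = 5 log₁₀ d − 5
log₁₀ d = (m − M)/5 + 1 = 3.8820
d = 10^3.8820 = 7621 pc
= 7.621 kpc

d ≈ 7.6 kpc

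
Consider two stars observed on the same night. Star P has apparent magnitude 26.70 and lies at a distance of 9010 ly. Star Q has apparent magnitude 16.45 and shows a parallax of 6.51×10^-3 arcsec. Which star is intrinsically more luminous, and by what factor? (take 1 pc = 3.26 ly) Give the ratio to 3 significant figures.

Star Q is more luminous, by a factor of 38.9.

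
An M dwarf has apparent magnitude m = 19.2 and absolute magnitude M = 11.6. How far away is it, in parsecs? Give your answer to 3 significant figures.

d ≈ 331 pc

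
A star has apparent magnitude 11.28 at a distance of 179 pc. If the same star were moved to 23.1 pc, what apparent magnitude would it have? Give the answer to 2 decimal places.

m ≈ 6.83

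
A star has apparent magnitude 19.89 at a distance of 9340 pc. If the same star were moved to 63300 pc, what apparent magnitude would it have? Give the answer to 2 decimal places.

m ≈ 24.05

Flux ∝ 1/d², so Δm = 5 log₁₀(d₂/d₁) = 5 log₁₀(63300/9340) = 4.155
m₂ = m₁ + Δm = 19.89 + (4.155) = 24.045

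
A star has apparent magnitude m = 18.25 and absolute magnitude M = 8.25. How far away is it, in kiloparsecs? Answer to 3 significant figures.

d ≈ 1.00 kpc

Distance modulus: m − M = 18.25 − (8.25) = 10.000
m − M = 5 log₁₀ d − 5
log₁₀ d = (m − M)/5 + 1 = 3.0000
d = 10^3.0000 = 1000 pc
= 1.000 kpc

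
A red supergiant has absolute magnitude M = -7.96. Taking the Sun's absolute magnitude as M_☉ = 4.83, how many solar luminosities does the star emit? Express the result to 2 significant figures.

L/L_☉ ≈ 130000

M − M_☉ = -7.96 − 4.83 = -12.790
L/L_☉ = 10^(−0.4 (M − M_☉)) = 10^5.116 = 130600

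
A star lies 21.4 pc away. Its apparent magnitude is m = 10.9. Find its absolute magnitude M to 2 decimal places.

M ≈ 9.25

5 log₁₀(d/10 pc) = 5 log₁₀(21.40) − 5 = 1.652
M = m − 5 log₁₀(d/10) = 10.9 − 1.652 = 9.248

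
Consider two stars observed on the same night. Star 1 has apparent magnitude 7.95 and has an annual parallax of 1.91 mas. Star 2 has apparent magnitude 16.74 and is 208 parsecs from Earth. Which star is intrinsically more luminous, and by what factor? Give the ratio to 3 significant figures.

Star 1: p = 1.91 mas = 1.91×10^-3″ → d = 1/p = 523.6 pc
Star 1: M = m − 5 log₁₀ d + 5 = 7.95 − 5·2.7190 + 5 = -0.645
Star 2: M = m − 5 log₁₀ d + 5 = 16.74 − 5·2.3181 + 5 = 10.150
ΔM = M_1 − M_2 = -0.645 − (10.150) = -10.795; smaller M is more luminous → Star 1.
L ratio = 10^(0.4 |ΔM|) = 10^4.318 = 20790

Star 1 is more luminous, by a factor of 20800.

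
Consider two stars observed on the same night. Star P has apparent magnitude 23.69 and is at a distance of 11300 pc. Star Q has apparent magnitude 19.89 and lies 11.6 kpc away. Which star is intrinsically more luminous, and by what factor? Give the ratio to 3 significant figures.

Star Q is more luminous, by a factor of 34.9.

Star P: M = m − 5 log₁₀ d + 5 = 23.69 − 5·4.0531 + 5 = 8.425
Star Q: d = 11.6 kpc = 11600 pc
Star Q: M = m − 5 log₁₀ d + 5 = 19.89 − 5·4.0645 + 5 = 4.568
ΔM = M_P − M_Q = 8.425 − (4.568) = 3.857; smaller M is more luminous → Star Q.
L ratio = 10^(0.4 |ΔM|) = 10^1.543 = 34.89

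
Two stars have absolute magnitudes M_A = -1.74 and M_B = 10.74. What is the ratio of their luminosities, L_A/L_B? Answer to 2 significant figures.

ΔM = M_A − M_B = -12.48
L_A/L_B = 10^(−0.4 ΔM) = 10^4.992 = 98170

L_A/L_B ≈ 98000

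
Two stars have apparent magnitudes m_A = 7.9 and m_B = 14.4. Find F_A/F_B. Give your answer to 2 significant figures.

F_A/F_B ≈ 400

Δm = 7.9 − (14.4) = -6.5
Flux ratio = 10^(−0.4 Δm) = 10^(−0.4 × -6.5) = 10^2.600 = 398.1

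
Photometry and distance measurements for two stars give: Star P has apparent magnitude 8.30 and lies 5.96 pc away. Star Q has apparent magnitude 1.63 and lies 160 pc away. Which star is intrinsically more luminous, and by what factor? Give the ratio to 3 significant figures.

Star Q is more luminous, by a factor of 336000.

Star P: M = m − 5 log₁₀ d + 5 = 8.30 − 5·0.7752 + 5 = 9.424
Star Q: M = m − 5 log₁₀ d + 5 = 1.63 − 5·2.2041 + 5 = -4.391
ΔM = M_P − M_Q = 9.424 − (-4.391) = 13.814; smaller M is more luminous → Star Q.
L ratio = 10^(0.4 |ΔM|) = 10^5.526 = 335500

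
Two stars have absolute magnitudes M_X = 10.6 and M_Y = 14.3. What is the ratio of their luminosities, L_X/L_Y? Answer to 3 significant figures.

ΔM = M_X − M_Y = -3.7
L_X/L_Y = 10^(−0.4 ΔM) = 10^1.480 = 30.20

L_X/L_Y ≈ 30.2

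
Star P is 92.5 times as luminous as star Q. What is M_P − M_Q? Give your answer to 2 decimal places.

Pogson: ΔM = −2.5 log₁₀(ratio) = −2.5 log₁₀(92.5) = −2.5 × 1.9661 = -4.915
Star P is brighter, so it has the smaller magnitude: the difference is negative.

M_P − M_Q ≈ -4.92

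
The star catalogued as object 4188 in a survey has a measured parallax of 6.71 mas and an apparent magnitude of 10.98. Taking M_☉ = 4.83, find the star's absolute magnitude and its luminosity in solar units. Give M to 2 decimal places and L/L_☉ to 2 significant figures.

d = 1/p = 1000/6.71 mas = 149.0 pc
M = m − 5 log₁₀ d + 5 = 10.98 − 5·2.1733 + 5 = 5.114
M − M_☉ = 5.114 − 4.83 = 0.284
L/L_☉ = 10^(−0.4 × 0.284) = 0.7701

M ≈ 5.11; L/L_☉ ≈ 0.77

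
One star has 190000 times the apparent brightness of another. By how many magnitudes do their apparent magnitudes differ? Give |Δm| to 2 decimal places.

Pogson: Δm = −2.5 log₁₀(ratio) = −2.5 log₁₀(190000) = −2.5 × 5.2788 = -13.197

|Δm| ≈ 13.20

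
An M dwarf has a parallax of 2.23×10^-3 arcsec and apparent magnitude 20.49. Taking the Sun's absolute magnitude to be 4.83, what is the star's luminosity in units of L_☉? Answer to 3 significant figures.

L/L_☉ ≈ 1.09×10^-3

d = 1/p = 1/2.23×10^-3″ = 448.4 pc
M = m − 5 log₁₀ d + 5 = 20.49 − 5·2.6517 + 5 = 12.232
M − M_☉ = 12.232 − 4.83 = 7.402
L/L_☉ = 10^(−0.4 × 7.402) = 1.095×10^-3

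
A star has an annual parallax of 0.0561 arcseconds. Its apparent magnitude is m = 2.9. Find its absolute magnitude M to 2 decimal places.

M ≈ 1.64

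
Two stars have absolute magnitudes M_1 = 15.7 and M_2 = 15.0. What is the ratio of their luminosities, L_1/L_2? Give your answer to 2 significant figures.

L_1/L_2 ≈ 0.52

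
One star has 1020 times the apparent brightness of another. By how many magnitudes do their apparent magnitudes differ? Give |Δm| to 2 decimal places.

Pogson: Δm = −2.5 log₁₀(ratio) = −2.5 log₁₀(1020) = −2.5 × 3.0086 = -7.522

|Δm| ≈ 7.52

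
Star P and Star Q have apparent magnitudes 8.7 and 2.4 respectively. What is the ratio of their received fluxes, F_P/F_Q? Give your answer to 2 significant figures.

F_P/F_Q ≈ 3.0×10^-3

Δm = 8.7 − (2.4) = 6.3
Flux ratio = 10^(−0.4 Δm) = 10^(−0.4 × 6.3) = 10^-2.520 = 3.020×10^-3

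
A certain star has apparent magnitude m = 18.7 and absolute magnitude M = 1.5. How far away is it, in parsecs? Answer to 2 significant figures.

d ≈ 28000 pc

Distance modulus: m − M = 18.7 − (1.5) = 17.200
m − M = 5 log₁₀ d − 5
log₁₀ d = (m − M)/5 + 1 = 4.4400
d = 10^4.4400 = 27540 pc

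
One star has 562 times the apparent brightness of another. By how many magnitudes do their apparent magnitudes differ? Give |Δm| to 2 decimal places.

Pogson: Δm = −2.5 log₁₀(ratio) = −2.5 log₁₀(562) = −2.5 × 2.7497 = -6.874

|Δm| ≈ 6.87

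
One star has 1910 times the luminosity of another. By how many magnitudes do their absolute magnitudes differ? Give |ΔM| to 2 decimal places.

|ΔM| ≈ 8.20

Pogson: ΔM = −2.5 log₁₀(ratio) = −2.5 log₁₀(1910) = −2.5 × 3.2810 = -8.203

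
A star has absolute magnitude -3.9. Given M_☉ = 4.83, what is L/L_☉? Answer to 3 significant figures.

L/L_☉ ≈ 3100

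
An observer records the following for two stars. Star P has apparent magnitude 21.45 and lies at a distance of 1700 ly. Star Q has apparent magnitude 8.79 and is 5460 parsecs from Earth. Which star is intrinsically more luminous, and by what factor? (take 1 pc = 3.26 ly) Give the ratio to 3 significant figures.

Star P: d = 1700 ly / 3.26 = 521.5 pc
Star P: M = m − 5 log₁₀ d + 5 = 21.45 − 5·2.7172 + 5 = 12.864
Star Q: M = m − 5 log₁₀ d + 5 = 8.79 − 5·3.7372 + 5 = -4.896
ΔM = M_P − M_Q = 12.864 − (-4.896) = 17.760; smaller M is more luminous → Star Q.
L ratio = 10^(0.4 |ΔM|) = 10^7.104 = 1.270×10^7

Star Q is more luminous, by a factor of 1.27×10^7.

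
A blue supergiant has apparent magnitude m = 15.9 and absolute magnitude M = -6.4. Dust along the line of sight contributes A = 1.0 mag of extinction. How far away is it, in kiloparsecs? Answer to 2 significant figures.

d ≈ 180 kpc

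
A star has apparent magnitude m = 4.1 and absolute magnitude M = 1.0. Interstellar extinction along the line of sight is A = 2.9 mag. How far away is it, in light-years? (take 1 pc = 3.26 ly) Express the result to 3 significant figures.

m − M = 5 log₁₀(d/10 pc) + A  ⇒  4.1 − (1.0) − 2.9 = 5 log₁₀(d/10)
0.200 = 5 log₁₀(d/10)
log₁₀ d = (m − M − A)/5 + 1 = 1.0400
d = 10^1.0400 = 10.96 pc
= 35.75 ly

d ≈ 35.7 ly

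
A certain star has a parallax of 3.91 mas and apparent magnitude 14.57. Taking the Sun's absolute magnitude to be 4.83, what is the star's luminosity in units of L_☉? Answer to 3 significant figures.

d = 1/p = 1000/3.91 mas = 255.8 pc
M = m − 5 log₁₀ d + 5 = 14.57 − 5·2.4078 + 5 = 7.531
M − M_☉ = 7.531 − 4.83 = 2.701
L/L_☉ = 10^(−0.4 × 2.701) = 0.08311

L/L_☉ ≈ 0.0831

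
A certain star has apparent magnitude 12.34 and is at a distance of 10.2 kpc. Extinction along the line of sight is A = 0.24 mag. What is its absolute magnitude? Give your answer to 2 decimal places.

M ≈ -2.94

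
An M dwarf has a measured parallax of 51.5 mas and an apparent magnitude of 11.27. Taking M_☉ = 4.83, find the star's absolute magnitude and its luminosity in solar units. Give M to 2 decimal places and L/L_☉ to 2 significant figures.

M ≈ 9.83; L/L_☉ ≈ 0.010

d = 1/p = 1000/51.5 mas = 19.42 pc
M = m − 5 log₁₀ d + 5 = 11.27 − 5·1.2882 + 5 = 9.829
M − M_☉ = 9.829 − 4.83 = 4.999
L/L_☉ = 10^(−0.4 × 4.999) = 0.01001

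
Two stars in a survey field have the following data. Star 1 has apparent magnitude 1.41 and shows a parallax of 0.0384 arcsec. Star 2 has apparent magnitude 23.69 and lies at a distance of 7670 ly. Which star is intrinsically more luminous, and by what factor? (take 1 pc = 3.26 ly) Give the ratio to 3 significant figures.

Star 1 is more luminous, by a factor of 100000.

Star 1: d = 1/p = 1/0.0384″ = 26.04 pc
Star 1: M = m − 5 log₁₀ d + 5 = 1.41 − 5·1.4157 + 5 = -0.668
Star 2: d = 7670 ly / 3.26 = 2353 pc
Star 2: M = m − 5 log₁₀ d + 5 = 23.69 − 5·3.3716 + 5 = 11.832
ΔM = M_1 − M_2 = -0.668 − (11.832) = -12.500; smaller M is more luminous → Star 1.
L ratio = 10^(0.4 |ΔM|) = 10^5.000 = 100000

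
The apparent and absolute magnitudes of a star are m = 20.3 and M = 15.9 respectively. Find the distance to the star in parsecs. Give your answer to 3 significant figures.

d ≈ 75.9 pc

μ = m − M = 4.400
m − M = 5 log₁₀ d − 5
log₁₀ d = (m − M)/5 + 1 = 1.8800
d = 10^1.8800 = 75.86 pc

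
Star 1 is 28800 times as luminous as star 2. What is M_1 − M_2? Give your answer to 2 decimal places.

Pogson: ΔM = −2.5 log₁₀(ratio) = −2.5 log₁₀(28800) = −2.5 × 4.4594 = -11.148
Star 1 is brighter, so it has the smaller magnitude: the difference is negative.

M_1 − M_2 ≈ -11.15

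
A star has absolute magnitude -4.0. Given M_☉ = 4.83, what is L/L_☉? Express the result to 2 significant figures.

M − M_☉ = -4.0 − 4.83 = -8.830
L/L_☉ = 10^(−0.4 (M − M_☉)) = 10^3.532 = 3404

L/L_☉ ≈ 3400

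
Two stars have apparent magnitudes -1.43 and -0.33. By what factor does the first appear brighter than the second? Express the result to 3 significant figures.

2.75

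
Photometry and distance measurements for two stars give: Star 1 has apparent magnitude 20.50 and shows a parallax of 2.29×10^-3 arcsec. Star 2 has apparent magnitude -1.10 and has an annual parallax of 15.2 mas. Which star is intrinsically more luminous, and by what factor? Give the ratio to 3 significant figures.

Star 2 is more luminous, by a factor of 9.91×10^6.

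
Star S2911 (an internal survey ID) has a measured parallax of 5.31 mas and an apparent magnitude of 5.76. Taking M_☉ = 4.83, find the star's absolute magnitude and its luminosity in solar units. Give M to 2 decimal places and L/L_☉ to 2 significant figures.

d = 1/p = 1000/5.31 mas = 188.3 pc
M = m − 5 log₁₀ d + 5 = 5.76 − 5·2.2749 + 5 = -0.615
M − M_☉ = -0.615 − 4.83 = -5.445
L/L_☉ = 10^(−0.4 × -5.445) = 150.6

M ≈ -0.61; L/L_☉ ≈ 150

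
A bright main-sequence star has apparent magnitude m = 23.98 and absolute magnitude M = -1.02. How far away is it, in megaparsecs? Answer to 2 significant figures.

d ≈ 1.0 Mpc

μ = m − M = 25.000
m − M = 5 log₁₀ d − 5
log₁₀ d = (m − M)/5 + 1 = 6.0000
d = 10^6.0000 = 1.000×10^6 pc
= 1.000 Mpc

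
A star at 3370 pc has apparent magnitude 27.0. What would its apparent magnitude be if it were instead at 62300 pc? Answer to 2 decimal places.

Flux ∝ 1/d², so Δm = 5 log₁₀(d₂/d₁) = 5 log₁₀(62300/3370) = 6.334
m₂ = m₁ + Δm = 27.0 + (6.334) = 33.334

m ≈ 33.33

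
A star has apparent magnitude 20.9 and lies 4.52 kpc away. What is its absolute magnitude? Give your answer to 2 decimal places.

M ≈ 7.62

d = 4.52 kpc = 4520 pc
5 log₁₀(d/10 pc) = 5 log₁₀(4520) − 5 = 13.276
M = m − 5 log₁₀(d/10) = 20.9 − 13.276 = 7.624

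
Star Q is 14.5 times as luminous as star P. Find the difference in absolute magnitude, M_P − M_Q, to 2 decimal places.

Pogson: ΔM = −2.5 log₁₀(ratio) = −2.5 log₁₀(14.5) = −2.5 × 1.1614 = -2.903
Star Q is brighter so has the smaller magnitude: M_P − M_Q is positive.

M_P − M_Q ≈ 2.90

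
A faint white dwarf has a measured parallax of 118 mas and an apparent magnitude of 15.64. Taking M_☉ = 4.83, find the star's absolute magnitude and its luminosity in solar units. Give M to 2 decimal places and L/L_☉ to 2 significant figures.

M ≈ 16.00; L/L_☉ ≈ 3.4×10^-5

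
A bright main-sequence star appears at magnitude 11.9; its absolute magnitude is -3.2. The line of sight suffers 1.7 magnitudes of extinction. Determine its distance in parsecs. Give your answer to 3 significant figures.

d ≈ 4790 pc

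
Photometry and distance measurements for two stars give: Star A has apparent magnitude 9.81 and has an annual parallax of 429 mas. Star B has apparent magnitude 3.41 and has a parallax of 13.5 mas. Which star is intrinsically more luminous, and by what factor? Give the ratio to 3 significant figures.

Star A: p = 429 mas = 0.429″ → d = 1/p = 2.331 pc
Star A: M = m − 5 log₁₀ d + 5 = 9.81 − 5·0.3675 + 5 = 12.972
Star B: p = 13.5 mas = 0.0135″ → d = 1/p = 74.07 pc
Star B: M = m − 5 log₁₀ d + 5 = 3.41 − 5·1.8697 + 5 = -0.938
ΔM = M_A − M_B = 12.972 − (-0.938) = 13.911; smaller M is more luminous → Star B.
L ratio = 10^(0.4 |ΔM|) = 10^5.564 = 366600

Star B is more luminous, by a factor of 367000.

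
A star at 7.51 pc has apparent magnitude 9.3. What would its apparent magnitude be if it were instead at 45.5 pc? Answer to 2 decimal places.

m ≈ 13.21

Flux ∝ 1/d², so Δm = 5 log₁₀(d₂/d₁) = 5 log₁₀(45.5/7.51) = 3.912
m₂ = m₁ + Δm = 9.3 + (3.912) = 13.212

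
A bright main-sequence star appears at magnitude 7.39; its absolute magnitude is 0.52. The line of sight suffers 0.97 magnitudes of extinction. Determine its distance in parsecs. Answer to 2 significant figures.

d ≈ 150 pc

m − M = 5 log₁₀(d/10 pc) + A  ⇒  7.39 − (0.52) − 0.97 = 5 log₁₀(d/10)
5.900 = 5 log₁₀(d/10)
log₁₀ d = (m − M − A)/5 + 1 = 2.1800
d = 10^2.1800 = 151.4 pc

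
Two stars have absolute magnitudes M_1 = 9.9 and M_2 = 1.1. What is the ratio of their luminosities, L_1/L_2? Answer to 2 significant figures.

ΔM = M_1 − M_2 = 8.8
L_1/L_2 = 10^(−0.4 ΔM) = 10^-3.520 = 3.020×10^-4

L_1/L_2 ≈ 3.0×10^-4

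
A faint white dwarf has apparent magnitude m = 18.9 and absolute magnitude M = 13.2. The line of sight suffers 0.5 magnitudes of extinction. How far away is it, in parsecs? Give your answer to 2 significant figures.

d ≈ 110 pc

m − M = 5 log₁₀(d/10 pc) + A  ⇒  18.9 − (13.2) − 0.5 = 5 log₁₀(d/10)
5.200 = 5 log₁₀(d/10)
log₁₀ d = (m − M − A)/5 + 1 = 2.0400
d = 10^2.0400 = 109.6 pc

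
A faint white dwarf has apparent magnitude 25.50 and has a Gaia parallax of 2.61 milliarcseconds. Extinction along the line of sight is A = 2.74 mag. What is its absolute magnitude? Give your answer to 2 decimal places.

M ≈ 14.84

p = 2.61 mas = 2.61×10^-3″ → d = 1/p = 383.1 pc
5 log₁₀(d/10 pc) = 5 log₁₀(383.1) − 5 = 7.917
M = m − 5 log₁₀(d/10) − A = 25.50 − 7.917 − 2.74 = 14.843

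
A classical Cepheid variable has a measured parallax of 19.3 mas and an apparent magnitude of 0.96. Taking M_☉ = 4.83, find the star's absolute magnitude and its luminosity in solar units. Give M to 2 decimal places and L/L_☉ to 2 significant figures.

d = 1/p = 1000/19.3 mas = 51.81 pc
M = m − 5 log₁₀ d + 5 = 0.96 − 5·1.7144 + 5 = -2.612
M − M_☉ = -2.612 − 4.83 = -7.442
L/L_☉ = 10^(−0.4 × -7.442) = 948.2

M ≈ -2.61; L/L_☉ ≈ 950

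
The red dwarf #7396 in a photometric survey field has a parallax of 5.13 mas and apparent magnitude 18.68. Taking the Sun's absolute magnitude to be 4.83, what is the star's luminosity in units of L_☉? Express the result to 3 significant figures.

L/L_☉ ≈ 1.10×10^-3

d = 1/p = 1000/5.13 mas = 194.9 pc
M = m − 5 log₁₀ d + 5 = 18.68 − 5·2.2899 + 5 = 12.231
M − M_☉ = 12.231 − 4.83 = 7.401
L/L_☉ = 10^(−0.4 × 7.401) = 1.096×10^-3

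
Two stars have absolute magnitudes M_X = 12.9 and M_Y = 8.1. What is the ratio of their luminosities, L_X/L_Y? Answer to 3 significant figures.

L_X/L_Y ≈ 0.0120

ΔM = M_X − M_Y = 4.8
L_X/L_Y = 10^(−0.4 ΔM) = 10^-1.920 = 0.01202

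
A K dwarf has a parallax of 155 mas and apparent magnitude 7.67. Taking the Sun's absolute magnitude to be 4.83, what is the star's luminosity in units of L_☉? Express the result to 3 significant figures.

d = 1/p = 1000/155 mas = 6.452 pc
M = m − 5 log₁₀ d + 5 = 7.67 − 5·0.8097 + 5 = 8.622
M − M_☉ = 8.622 − 4.83 = 3.792
L/L_☉ = 10^(−0.4 × 3.792) = 0.03043

L/L_☉ ≈ 0.0304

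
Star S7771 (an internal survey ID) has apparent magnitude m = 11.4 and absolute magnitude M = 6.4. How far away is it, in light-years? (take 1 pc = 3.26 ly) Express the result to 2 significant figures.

d ≈ 330 ly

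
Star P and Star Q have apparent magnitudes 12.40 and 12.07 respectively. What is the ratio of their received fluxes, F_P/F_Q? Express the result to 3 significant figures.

F_P/F_Q ≈ 0.738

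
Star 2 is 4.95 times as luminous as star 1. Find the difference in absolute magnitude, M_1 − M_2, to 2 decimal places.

M_1 − M_2 ≈ 1.74

Pogson: ΔM = −2.5 log₁₀(ratio) = −2.5 log₁₀(4.95) = −2.5 × 0.6946 = -1.737
Star 2 is brighter so has the smaller magnitude: M_1 − M_2 is positive.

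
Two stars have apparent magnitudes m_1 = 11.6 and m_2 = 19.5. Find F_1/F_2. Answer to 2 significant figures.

Δm = 11.6 − (19.5) = -7.9
Flux ratio = 10^(−0.4 Δm) = 10^(−0.4 × -7.9) = 10^3.160 = 1445

F_1/F_2 ≈ 1400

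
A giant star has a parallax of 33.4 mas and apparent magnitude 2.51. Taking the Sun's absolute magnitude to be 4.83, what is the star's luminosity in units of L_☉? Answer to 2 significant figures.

d = 1/p = 1000/33.4 mas = 29.94 pc
M = m − 5 log₁₀ d + 5 = 2.51 − 5·1.4763 + 5 = 0.129
M − M_☉ = 0.129 − 4.83 = -4.701
L/L_☉ = 10^(−0.4 × -4.701) = 75.95

L/L_☉ ≈ 76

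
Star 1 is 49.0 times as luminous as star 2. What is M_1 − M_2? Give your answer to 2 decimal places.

Pogson: ΔM = −2.5 log₁₀(ratio) = −2.5 log₁₀(49.0) = −2.5 × 1.6902 = -4.225
Star 1 is brighter, so it has the smaller magnitude: the difference is negative.

M_1 − M_2 ≈ -4.23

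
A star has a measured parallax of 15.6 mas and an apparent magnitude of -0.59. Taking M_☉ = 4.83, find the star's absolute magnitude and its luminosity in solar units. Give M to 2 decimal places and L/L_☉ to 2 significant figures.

d = 1/p = 1000/15.6 mas = 64.10 pc
M = m − 5 log₁₀ d + 5 = -0.59 − 5·1.8069 + 5 = -4.624
M − M_☉ = -4.624 − 4.83 = -9.454
L/L_☉ = 10^(−0.4 × -9.454) = 6050

M ≈ -4.62; L/L_☉ ≈ 6000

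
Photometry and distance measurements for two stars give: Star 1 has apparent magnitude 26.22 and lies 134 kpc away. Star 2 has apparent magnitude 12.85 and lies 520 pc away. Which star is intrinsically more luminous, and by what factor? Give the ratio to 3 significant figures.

Star 1: d = 134 kpc = 134000 pc
Star 1: M = m − 5 log₁₀ d + 5 = 26.22 − 5·5.1271 + 5 = 5.584
Star 2: M = m − 5 log₁₀ d + 5 = 12.85 − 5·2.7160 + 5 = 4.270
ΔM = M_1 − M_2 = 5.584 − (4.270) = 1.314; smaller M is more luminous → Star 2.
L ratio = 10^(0.4 |ΔM|) = 10^0.526 = 3.356

Star 2 is more luminous, by a factor of 3.36.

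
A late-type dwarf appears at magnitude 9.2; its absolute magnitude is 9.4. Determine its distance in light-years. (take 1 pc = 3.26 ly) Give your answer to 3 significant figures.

d ≈ 29.7 ly

μ = m − M = -0.200
m − M = 5 log₁₀ d − 5
log₁₀ d = (m − M)/5 + 1 = 0.9600
d = 10^0.9600 = 9.120 pc
= 29.73 ly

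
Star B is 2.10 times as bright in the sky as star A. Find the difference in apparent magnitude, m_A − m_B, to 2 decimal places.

m_A − m_B ≈ 0.81

Pogson: Δm = −2.5 log₁₀(ratio) = −2.5 log₁₀(2.10) = −2.5 × 0.3222 = -0.806
Star B is brighter so has the smaller magnitude: m_A − m_B is positive.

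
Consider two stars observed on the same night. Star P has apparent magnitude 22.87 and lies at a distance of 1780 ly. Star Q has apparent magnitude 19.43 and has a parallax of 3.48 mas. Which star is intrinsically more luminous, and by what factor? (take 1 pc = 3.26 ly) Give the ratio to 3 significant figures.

Star Q is more luminous, by a factor of 6.58.

Star P: d = 1780 ly / 3.26 = 546.0 pc
Star P: M = m − 5 log₁₀ d + 5 = 22.87 − 5·2.7372 + 5 = 14.184
Star Q: p = 3.48 mas = 3.48×10^-3″ → d = 1/p = 287.4 pc
Star Q: M = m − 5 log₁₀ d + 5 = 19.43 − 5·2.4584 + 5 = 12.138
ΔM = M_P − M_Q = 14.184 − (12.138) = 2.046; smaller M is more luminous → Star Q.
L ratio = 10^(0.4 |ΔM|) = 10^0.818 = 6.583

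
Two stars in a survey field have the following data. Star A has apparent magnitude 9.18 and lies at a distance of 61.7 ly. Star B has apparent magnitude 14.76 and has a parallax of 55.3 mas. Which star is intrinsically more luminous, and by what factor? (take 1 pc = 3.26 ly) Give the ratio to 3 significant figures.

Star A is more luminous, by a factor of 187.

Star A: d = 61.7 ly / 3.26 = 18.93 pc
Star A: M = m − 5 log₁₀ d + 5 = 9.18 − 5·1.2771 + 5 = 7.795
Star B: p = 55.3 mas = 0.0553″ → d = 1/p = 18.08 pc
Star B: M = m − 5 log₁₀ d + 5 = 14.76 − 5·1.2573 + 5 = 13.474
ΔM = M_A − M_B = 7.795 − (13.474) = -5.679; smaller M is more luminous → Star A.
L ratio = 10^(0.4 |ΔM|) = 10^2.272 = 186.9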